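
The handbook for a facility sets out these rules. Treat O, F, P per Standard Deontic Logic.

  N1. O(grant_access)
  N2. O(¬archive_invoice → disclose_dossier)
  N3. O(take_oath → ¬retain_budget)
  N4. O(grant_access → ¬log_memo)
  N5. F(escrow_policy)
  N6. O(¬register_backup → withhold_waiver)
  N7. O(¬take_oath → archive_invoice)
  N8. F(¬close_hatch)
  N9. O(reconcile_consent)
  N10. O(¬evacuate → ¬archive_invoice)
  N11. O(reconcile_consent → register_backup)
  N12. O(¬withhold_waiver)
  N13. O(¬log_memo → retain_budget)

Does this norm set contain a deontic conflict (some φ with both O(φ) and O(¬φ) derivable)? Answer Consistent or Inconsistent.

Premise 6 is O(¬register_backup → withhold_waiver), but O(¬register_backup) is not derivable from the premises, so it does not yield O(withhold_waiver).
So O(withhold_waiver) is not derivable, and the apparent clash with O(¬withhold_waiver) does not arise.
A world satisfying every obligation exists (e.g. archive_invoice=true, close_hatch=true, disclose_dossier=false, escrow_policy=false, evacuate=true, grant_access=true, log_memo=false, reconcile_consent=true, register_backup=true, retain_budget=true, take_oath=false, withhold_waiver=false); no atom is both obligatory and forbidden, so the set is consistent.

Consistent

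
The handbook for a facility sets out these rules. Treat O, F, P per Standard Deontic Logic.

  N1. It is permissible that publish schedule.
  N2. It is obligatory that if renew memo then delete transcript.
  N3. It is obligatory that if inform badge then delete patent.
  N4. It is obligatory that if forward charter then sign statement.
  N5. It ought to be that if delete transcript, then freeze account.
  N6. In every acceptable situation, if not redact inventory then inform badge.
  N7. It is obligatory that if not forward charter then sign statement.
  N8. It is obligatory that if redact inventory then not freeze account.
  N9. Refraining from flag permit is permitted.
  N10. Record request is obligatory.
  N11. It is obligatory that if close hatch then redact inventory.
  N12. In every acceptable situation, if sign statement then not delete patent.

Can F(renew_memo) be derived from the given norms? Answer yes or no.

Yes

Premises 4 and 7 cover both cases: O(forward_charter → sign_statement) and O(¬forward_charter → sign_statement). Since forward_charter ∨ ¬forward_charter is a tautology, O(sign_statement) follows.
Premise 12 is O(sign_statement → ¬delete_patent); since O(sign_statement), deontic closure gives O(¬delete_patent).
Premise 3, O(inform_badge → delete_patent), contraposes to O(¬delete_patent → ¬inform_badge); with O(¬delete_patent) we get O(¬inform_badge).
The contrapositive of premise 6 (O(¬redact_inventory → inform_badge)) is O(¬inform_badge → redact_inventory), and O(¬inform_badge) is already established, so O(redact_inventory).
From O(redact_inventory) and premise 8, O(redact_inventory → ¬freeze_account), we obtain O(¬freeze_account).
Premise 5 is O(delete_transcript → freeze_account); contrapositively O(¬freeze_account → ¬delete_transcript). Since O(¬freeze_account) holds, K gives O(¬delete_transcript).
Premise 2 is O(renew_memo → delete_transcript); contrapositively O(¬delete_transcript → ¬renew_memo). Since O(¬delete_transcript) holds, K gives O(¬renew_memo).
Premises 1, 9, 10, 11 do not contribute to this derivation.
So O(¬renew_memo) holds, i.e. F(renew_memo). The claim follows.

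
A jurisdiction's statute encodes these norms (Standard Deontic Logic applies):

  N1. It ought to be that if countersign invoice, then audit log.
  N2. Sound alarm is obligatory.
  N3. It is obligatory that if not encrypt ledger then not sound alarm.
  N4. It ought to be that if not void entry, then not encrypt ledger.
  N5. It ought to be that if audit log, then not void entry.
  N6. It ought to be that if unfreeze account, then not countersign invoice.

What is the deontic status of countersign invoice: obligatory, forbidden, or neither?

From premise 2 we have O(sound_alarm).
The contrapositive of premise 3 (O(¬encrypt_ledger → ¬sound_alarm)) is O(sound_alarm → encrypt_ledger), and O(sound_alarm) is already established, so O(encrypt_ledger).
Premise 4 is O(¬void_entry → ¬encrypt_ledger); contrapositively O(encrypt_ledger → void_entry). Since O(encrypt_ledger) holds, K gives O(void_entry).
The contrapositive of premise 5 (O(audit_log → ¬void_entry)) is O(void_entry → ¬audit_log), and O(void_entry) is already established, so O(¬audit_log).
Premise 1, O(countersign_invoice → audit_log), contraposes to O(¬audit_log → ¬countersign_invoice); with O(¬audit_log) we get O(¬countersign_invoice).
Premise 6 does not contribute to this derivation.
Thus O(¬countersign_invoice), which is F(countersign_invoice): countersign_invoice is forbidden.

Forbidden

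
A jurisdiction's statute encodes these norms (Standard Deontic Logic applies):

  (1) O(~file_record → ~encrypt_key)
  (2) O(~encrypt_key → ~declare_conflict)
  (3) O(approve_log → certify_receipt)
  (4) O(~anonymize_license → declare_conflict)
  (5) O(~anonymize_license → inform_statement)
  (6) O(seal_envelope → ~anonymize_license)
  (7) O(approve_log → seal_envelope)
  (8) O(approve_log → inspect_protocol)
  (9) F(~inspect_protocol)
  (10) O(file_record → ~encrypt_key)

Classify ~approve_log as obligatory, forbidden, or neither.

By case analysis on ~file_record: premise 1 gives O(~file_record → ~encrypt_key) and premise 10 gives O(file_record → ~encrypt_key), so O(~encrypt_key) either way.
Applying K to premise 2 (O(~encrypt_key → ~declare_conflict)) and O(~encrypt_key) yields O(~declare_conflict).
Premise 4 is O(~anonymize_license → declare_conflict); contrapositively O(~declare_conflict → anonymize_license). Since O(~declare_conflict) holds, K gives O(anonymize_license).
Premise 6, O(seal_envelope → ~anonymize_license), contraposes to O(anonymize_license → ~seal_envelope); with O(anonymize_license) we get O(~seal_envelope).
Premise 7 is O(approve_log → seal_envelope); contrapositively O(~seal_envelope → ~approve_log). Since O(~seal_envelope) holds, K gives O(~approve_log).
Premises 3, 5, 8, 9 do not contribute to this derivation.
Hence ~approve_log is obligatory.

Obligatory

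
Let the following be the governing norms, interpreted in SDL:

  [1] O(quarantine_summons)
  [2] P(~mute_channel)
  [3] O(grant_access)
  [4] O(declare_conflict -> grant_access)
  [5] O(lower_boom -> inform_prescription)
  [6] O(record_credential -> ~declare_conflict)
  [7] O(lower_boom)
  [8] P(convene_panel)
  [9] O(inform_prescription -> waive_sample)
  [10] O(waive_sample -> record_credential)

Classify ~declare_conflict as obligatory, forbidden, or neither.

Obligatory

Premise 7 states O(lower_boom) outright.
Applying K to premise 5 (O(lower_boom -> inform_prescription)) and O(lower_boom) yields O(inform_prescription).
From O(inform_prescription) and premise 9, O(inform_prescription -> waive_sample), we obtain O(waive_sample).
From O(waive_sample) and premise 10, O(waive_sample -> record_credential), we obtain O(record_credential).
With premise 6, O(record_credential -> ~declare_conflict), the K-axiom yields O(~declare_conflict).
Premises 1, 2, 3, 4, 8 do not contribute to this derivation.
Hence ~declare_conflict is obligatory.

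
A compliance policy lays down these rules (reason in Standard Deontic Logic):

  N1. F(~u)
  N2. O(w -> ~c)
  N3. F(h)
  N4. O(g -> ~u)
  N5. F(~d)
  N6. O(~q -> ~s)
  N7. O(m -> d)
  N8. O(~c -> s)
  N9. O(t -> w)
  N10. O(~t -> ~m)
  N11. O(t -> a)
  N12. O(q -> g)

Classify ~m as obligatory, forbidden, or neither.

Premise 1, F(~u), is equivalent to O(u).
Premise 4 is O(g -> ~u); contrapositively O(u -> ~g). Since O(u) holds, K gives O(~g).
The contrapositive of premise 12 (O(q -> g)) is O(~g -> ~q), and O(~g) is already established, so O(~q).
Premise 6 is O(~q -> ~s); since O(~q), deontic closure gives O(~s).
The contrapositive of premise 8 (O(~c -> s)) is O(~s -> c), and O(~s) is already established, so O(c).
The contrapositive of premise 2 (O(w -> ~c)) is O(c -> ~w), and O(c) is already established, so O(~w).
The contrapositive of premise 9 (O(t -> w)) is O(~w -> ~t), and O(~w) is already established, so O(~t).
Premise 10 is O(~t -> ~m); since O(~t), deontic closure gives O(~m).
Premises 3, 5, 7, 11 do not contribute to this derivation.
Hence ~m is obligatory.

Obligatory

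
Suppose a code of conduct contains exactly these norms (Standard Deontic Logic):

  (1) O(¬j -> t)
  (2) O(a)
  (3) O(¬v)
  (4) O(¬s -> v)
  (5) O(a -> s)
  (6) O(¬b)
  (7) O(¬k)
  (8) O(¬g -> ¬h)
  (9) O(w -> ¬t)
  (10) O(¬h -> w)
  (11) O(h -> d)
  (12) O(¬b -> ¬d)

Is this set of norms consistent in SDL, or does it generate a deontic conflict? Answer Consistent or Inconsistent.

Premise 4 is O(¬s -> v), but O(¬s) is not derivable from the premises, so it does not yield O(v).
So O(v) is not derivable, and the apparent clash with O(¬v) does not arise.
A world satisfying every obligation exists (e.g. a=true, b=false, d=false, g=false, h=false, j=true, k=false, s=true, t=false, v=false, w=true); no atom is both obligatory and forbidden, so the set is consistent.

Consistent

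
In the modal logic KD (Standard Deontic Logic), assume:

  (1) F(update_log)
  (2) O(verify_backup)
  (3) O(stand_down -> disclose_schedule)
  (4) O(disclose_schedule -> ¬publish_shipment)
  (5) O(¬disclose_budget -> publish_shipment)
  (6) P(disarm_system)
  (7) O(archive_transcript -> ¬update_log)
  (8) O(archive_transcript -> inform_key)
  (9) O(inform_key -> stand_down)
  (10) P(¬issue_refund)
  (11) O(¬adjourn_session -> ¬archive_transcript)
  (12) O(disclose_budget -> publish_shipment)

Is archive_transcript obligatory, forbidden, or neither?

Premises 5 and 12 are O(¬disclose_budget -> publish_shipment) and O(disclose_budget -> publish_shipment); every ideal world satisfies ¬disclose_budget or disclose_budget, so in either case publish_shipment holds — hence O(publish_shipment).
The contrapositive of premise 4 (O(disclose_schedule -> ¬publish_shipment)) is O(publish_shipment -> ¬disclose_schedule), and O(publish_shipment) is already established, so O(¬disclose_schedule).
The contrapositive of premise 3 (O(stand_down -> disclose_schedule)) is O(¬disclose_schedule -> ¬stand_down), and O(¬disclose_schedule) is already established, so O(¬stand_down).
Premise 9, O(inform_key -> stand_down), contraposes to O(¬stand_down -> ¬inform_key); with O(¬stand_down) we get O(¬inform_key).
Premise 8 is O(archive_transcript -> inform_key); contrapositively O(¬inform_key -> ¬archive_transcript). Since O(¬inform_key) holds, K gives O(¬archive_transcript).
Premises 1, 2, 6, 7, 10, 11 do not contribute to this derivation.
Thus O(¬archive_transcript), which is F(archive_transcript): archive_transcript is forbidden.

Forbidden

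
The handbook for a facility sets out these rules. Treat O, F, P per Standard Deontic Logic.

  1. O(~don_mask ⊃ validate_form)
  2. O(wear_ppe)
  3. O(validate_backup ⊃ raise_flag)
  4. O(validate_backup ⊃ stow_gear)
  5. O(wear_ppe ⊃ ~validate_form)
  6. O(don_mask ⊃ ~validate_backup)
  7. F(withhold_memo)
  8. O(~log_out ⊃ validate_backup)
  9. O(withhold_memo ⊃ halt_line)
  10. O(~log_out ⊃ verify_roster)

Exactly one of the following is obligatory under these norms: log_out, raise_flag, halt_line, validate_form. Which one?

log_out

From premise 2 we have O(wear_ppe).
From O(wear_ppe) and premise 5, O(wear_ppe ⊃ ~validate_form), we obtain O(~validate_form).
Premise 1 is O(~don_mask ⊃ validate_form); contrapositively O(~validate_form ⊃ don_mask). Since O(~validate_form) holds, K gives O(don_mask).
With premise 6, O(don_mask ⊃ ~validate_backup), the K-axiom yields O(~validate_backup).
The contrapositive of premise 8 (O(~log_out ⊃ validate_backup)) is O(~validate_backup ⊃ log_out), and O(~validate_backup) is already established, so O(log_out).
So O(log_out) holds — log_out is obligatory. None of the other listed options is made obligatory by any chain of premises.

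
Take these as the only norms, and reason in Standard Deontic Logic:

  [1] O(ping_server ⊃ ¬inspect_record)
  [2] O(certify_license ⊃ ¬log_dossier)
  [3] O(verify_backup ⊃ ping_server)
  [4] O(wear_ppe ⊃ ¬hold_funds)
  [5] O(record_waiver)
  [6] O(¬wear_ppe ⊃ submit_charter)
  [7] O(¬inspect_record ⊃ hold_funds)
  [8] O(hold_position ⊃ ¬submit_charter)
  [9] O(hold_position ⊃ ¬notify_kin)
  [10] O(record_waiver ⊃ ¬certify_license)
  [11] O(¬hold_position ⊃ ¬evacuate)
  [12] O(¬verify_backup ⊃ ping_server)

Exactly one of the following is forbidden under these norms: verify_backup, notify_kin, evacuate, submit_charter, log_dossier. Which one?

evacuate

Premises 12 and 3 are O(¬verify_backup ⊃ ping_server) and O(verify_backup ⊃ ping_server); every ideal world satisfies ¬verify_backup or verify_backup, so in either case ping_server holds — hence O(ping_server).
Applying K to premise 1 (O(ping_server ⊃ ¬inspect_record)) and O(ping_server) yields O(¬inspect_record).
Premise 7 is O(¬inspect_record ⊃ hold_funds); since O(¬inspect_record), deontic closure gives O(hold_funds).
The contrapositive of premise 4 (O(wear_ppe ⊃ ¬hold_funds)) is O(hold_funds ⊃ ¬wear_ppe), and O(hold_funds) is already established, so O(¬wear_ppe).
Applying K to premise 6 (O(¬wear_ppe ⊃ submit_charter)) and O(¬wear_ppe) yields O(submit_charter).
The contrapositive of premise 8 (O(hold_position ⊃ ¬submit_charter)) is O(submit_charter ⊃ ¬hold_position), and O(submit_charter) is already established, so O(¬hold_position).
From O(¬hold_position) and premise 11, O(¬hold_position ⊃ ¬evacuate), we obtain O(¬evacuate).
So O(¬evacuate) holds, i.e. evacuate is forbidden. None of the other listed options is forbidden under the premises.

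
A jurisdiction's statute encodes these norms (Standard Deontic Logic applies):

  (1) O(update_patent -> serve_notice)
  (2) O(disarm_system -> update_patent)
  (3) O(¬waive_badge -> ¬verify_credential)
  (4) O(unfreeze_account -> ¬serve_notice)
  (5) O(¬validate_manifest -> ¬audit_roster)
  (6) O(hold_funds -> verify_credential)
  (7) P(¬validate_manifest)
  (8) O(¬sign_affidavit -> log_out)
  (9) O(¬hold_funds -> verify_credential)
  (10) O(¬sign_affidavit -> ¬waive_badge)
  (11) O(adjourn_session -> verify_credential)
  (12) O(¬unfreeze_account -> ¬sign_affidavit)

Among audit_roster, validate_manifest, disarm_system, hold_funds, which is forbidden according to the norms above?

Premises 6 and 9 cover both cases: O(hold_funds -> verify_credential) and O(¬hold_funds -> verify_credential). Since hold_funds ∨ ¬hold_funds is a tautology, O(verify_credential) follows.
Premise 3, O(¬waive_badge -> ¬verify_credential), contraposes to O(verify_credential -> waive_badge); with O(verify_credential) we get O(waive_badge).
Premise 10 is O(¬sign_affidavit -> ¬waive_badge); contrapositively O(waive_badge -> sign_affidavit). Since O(waive_badge) holds, K gives O(sign_affidavit).
Premise 12 is O(¬unfreeze_account -> ¬sign_affidavit); contrapositively O(sign_affidavit -> unfreeze_account). Since O(sign_affidavit) holds, K gives O(unfreeze_account).
Applying K to premise 4 (O(unfreeze_account -> ¬serve_notice)) and O(unfreeze_account) yields O(¬serve_notice).
Premise 1, O(update_patent -> serve_notice), contraposes to O(¬serve_notice -> ¬update_patent); with O(¬serve_notice) we get O(¬update_patent).
Premise 2 is O(disarm_system -> update_patent); contrapositively O(¬update_patent -> ¬disarm_system). Since O(¬update_patent) holds, K gives O(¬disarm_system).
So O(¬disarm_system) holds, i.e. disarm_system is forbidden. None of the other listed options is forbidden under the premises.

disarm_system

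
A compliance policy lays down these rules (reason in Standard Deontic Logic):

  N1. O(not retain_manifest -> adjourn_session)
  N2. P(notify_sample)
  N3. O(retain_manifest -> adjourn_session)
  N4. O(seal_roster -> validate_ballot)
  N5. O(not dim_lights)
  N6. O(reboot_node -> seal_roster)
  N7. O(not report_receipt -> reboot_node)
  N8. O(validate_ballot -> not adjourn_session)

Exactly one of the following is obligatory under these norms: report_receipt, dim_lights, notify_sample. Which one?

Premises 3 and 1 cover both cases: O(retain_manifest -> adjourn_session) and O(not retain_manifest -> adjourn_session). Since retain_manifest ∨ not retain_manifest is a tautology, O(adjourn_session) follows.
Premise 8 is O(validate_ballot -> not adjourn_session); contrapositively O(adjourn_session -> not validate_ballot). Since O(adjourn_session) holds, K gives O(not validate_ballot).
Premise 4 is O(seal_roster -> validate_ballot); contrapositively O(not validate_ballot -> not seal_roster). Since O(not validate_ballot) holds, K gives O(not seal_roster).
The contrapositive of premise 6 (O(reboot_node -> seal_roster)) is O(not seal_roster -> not reboot_node), and O(not seal_roster) is already established, so O(not reboot_node).
Premise 7 is O(not report_receipt -> reboot_node); contrapositively O(not reboot_node -> report_receipt). Since O(not reboot_node) holds, K gives O(report_receipt).
So O(report_receipt) holds — report_receipt is obligatory. None of the other listed options is made obligatory by any chain of premises.

report_receipt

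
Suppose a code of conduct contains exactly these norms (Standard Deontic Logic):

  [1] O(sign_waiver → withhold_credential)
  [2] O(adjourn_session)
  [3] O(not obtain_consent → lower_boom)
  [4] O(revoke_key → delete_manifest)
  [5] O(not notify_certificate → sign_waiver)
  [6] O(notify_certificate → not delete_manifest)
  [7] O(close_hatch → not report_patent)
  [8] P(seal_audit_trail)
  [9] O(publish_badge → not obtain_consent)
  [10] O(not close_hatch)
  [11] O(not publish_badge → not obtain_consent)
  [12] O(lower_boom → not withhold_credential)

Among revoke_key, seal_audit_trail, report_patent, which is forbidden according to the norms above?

revoke_key

Premises 11 and 9 are O(not publish_badge → not obtain_consent) and O(publish_badge → not obtain_consent); every ideal world satisfies not publish_badge or publish_badge, so in either case not obtain_consent holds — hence O(not obtain_consent).
From O(not obtain_consent) and premise 3, O(not obtain_consent → lower_boom), we obtain O(lower_boom).
From O(lower_boom) and premise 12, O(lower_boom → not withhold_credential), we obtain O(not withhold_credential).
Premise 1 is O(sign_waiver → withhold_credential); contrapositively O(not withhold_credential → not sign_waiver). Since O(not withhold_credential) holds, K gives O(not sign_waiver).
Premise 5 is O(not notify_certificate → sign_waiver); contrapositively O(not sign_waiver → notify_certificate). Since O(not sign_waiver) holds, K gives O(notify_certificate).
From O(notify_certificate) and premise 6, O(notify_certificate → not delete_manifest), we obtain O(not delete_manifest).
Premise 4, O(revoke_key → delete_manifest), contraposes to O(not delete_manifest → not revoke_key); with O(not delete_manifest) we get O(not revoke_key).
So O(not revoke_key) holds, i.e. revoke_key is forbidden. None of the other listed options is forbidden under the premises.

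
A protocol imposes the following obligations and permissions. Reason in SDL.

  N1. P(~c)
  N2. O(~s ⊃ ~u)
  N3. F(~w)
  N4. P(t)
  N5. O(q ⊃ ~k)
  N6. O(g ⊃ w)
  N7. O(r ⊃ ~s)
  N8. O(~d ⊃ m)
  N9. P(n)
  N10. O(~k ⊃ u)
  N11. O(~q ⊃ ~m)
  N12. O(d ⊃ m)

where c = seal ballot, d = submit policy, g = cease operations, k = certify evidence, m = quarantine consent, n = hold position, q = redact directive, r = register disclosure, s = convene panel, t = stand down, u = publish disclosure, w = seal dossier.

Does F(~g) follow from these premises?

No

Premise 6 is O(g ⊃ w); even if O(w) held, inferring O(g) would be affirming the consequent — invalid.
No other premise forces O(g). An ideal world satisfying every premise can still have ~g true, so F(~g) is not derivable.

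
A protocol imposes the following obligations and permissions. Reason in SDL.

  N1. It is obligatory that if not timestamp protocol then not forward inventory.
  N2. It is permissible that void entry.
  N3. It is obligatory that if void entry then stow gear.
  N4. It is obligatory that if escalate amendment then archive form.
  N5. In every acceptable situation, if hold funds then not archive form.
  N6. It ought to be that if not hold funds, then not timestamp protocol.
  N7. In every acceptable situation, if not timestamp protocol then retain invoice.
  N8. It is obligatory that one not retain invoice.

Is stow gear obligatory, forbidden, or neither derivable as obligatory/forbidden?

Neither

Premise 3 is O(void_entry → stow_gear), but O(void_entry) is not derivable from the premises (the permission P(void_entry) asserts only ¬O(¬void_entry), not O(void_entry)), so it does not yield O(stow_gear).
No premise or chain of K-axiom applications forces O(stow_gear), and none forces O(¬stow_gear). So stow_gear is neither obligatory nor forbidden under these norms.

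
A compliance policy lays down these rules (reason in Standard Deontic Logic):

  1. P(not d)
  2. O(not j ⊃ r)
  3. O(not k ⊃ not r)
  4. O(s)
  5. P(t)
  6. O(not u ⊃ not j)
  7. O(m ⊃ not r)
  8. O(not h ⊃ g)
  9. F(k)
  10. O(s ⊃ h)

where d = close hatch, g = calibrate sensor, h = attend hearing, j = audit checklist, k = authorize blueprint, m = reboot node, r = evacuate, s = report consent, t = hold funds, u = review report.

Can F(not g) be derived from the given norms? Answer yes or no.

Premise 8 is O(not h ⊃ g), but O(not h) is not derivable from the premises, so it does not yield O(g).
No other premise forces O(g). An ideal world satisfying every premise can still have not g true, so F(not g) is not derivable.

No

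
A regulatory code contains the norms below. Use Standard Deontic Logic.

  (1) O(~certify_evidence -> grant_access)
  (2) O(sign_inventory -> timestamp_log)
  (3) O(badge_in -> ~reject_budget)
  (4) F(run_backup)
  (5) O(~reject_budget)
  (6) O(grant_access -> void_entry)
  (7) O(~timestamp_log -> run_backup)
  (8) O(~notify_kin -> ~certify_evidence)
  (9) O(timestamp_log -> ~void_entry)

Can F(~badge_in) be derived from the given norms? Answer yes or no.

No

Premise 3 is O(badge_in -> ~reject_budget); even if O(~reject_budget) held, inferring O(badge_in) would be affirming the consequent — invalid.
No other premise forces O(badge_in). An ideal world satisfying every premise can still have ~badge_in true, so F(~badge_in) is not derivable.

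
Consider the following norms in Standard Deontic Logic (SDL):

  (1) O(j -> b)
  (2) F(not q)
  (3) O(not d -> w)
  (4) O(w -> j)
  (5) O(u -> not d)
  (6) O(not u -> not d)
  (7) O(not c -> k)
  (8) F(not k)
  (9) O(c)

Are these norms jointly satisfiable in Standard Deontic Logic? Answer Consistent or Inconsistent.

Premise 7 is O(not c -> k); even if O(k) held, inferring O(not c) would be affirming the consequent — invalid.
So O(not c) is not derivable, and the apparent clash with O(c) does not arise.
A world satisfying every obligation exists (e.g. b=true, c=true, d=false, j=true, k=true, q=true, u=false, w=true); no atom is both obligatory and forbidden, so the set is consistent.

Consistent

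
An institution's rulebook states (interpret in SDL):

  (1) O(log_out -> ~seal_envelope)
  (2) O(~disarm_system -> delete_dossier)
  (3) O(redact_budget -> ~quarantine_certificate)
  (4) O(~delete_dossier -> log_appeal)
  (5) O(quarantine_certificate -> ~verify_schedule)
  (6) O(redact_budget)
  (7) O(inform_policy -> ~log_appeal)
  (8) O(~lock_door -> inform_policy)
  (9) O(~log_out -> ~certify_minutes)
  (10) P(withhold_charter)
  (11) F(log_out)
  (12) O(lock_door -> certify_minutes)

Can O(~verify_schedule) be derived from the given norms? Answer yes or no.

Premise 5 is O(quarantine_certificate -> ~verify_schedule), but O(quarantine_certificate) is not derivable from the premises, so it does not yield O(~verify_schedule).
No other premise forces O(~verify_schedule). An ideal world satisfying every premise can still have ~verify_schedule false, so O(~verify_schedule) is not derivable.

No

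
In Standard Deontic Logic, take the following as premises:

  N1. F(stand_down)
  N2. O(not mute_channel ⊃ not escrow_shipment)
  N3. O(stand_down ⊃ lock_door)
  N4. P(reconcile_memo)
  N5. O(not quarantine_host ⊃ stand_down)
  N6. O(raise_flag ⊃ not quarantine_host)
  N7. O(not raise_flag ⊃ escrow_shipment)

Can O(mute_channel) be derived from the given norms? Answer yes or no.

Premise 1, F(stand_down), is equivalent to O(not stand_down).
The contrapositive of premise 5 (O(not quarantine_host ⊃ stand_down)) is O(not stand_down ⊃ quarantine_host), and O(not stand_down) is already established, so O(quarantine_host).
Premise 6, O(raise_flag ⊃ not quarantine_host), contraposes to O(quarantine_host ⊃ not raise_flag); with O(quarantine_host) we get O(not raise_flag).
From O(not raise_flag) and premise 7, O(not raise_flag ⊃ escrow_shipment), we obtain O(escrow_shipment).
Premise 2, O(not mute_channel ⊃ not escrow_shipment), contraposes to O(escrow_shipment ⊃ mute_channel); with O(escrow_shipment) we get O(mute_channel).
Premises 3, 4 do not contribute to this derivation.
So O(mute_channel) follows.

Yes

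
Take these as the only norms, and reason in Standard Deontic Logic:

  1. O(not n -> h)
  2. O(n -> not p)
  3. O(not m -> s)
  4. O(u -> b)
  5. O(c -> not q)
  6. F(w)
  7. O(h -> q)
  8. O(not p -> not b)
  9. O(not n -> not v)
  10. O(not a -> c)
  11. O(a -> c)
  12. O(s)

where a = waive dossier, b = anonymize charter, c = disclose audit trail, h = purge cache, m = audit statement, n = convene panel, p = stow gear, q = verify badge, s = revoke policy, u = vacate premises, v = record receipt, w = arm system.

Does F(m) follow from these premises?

No

Premise 3 is O(not m -> s); even if O(s) held, inferring O(not m) would be affirming the consequent — invalid.
No other premise forces O(not m). An ideal world satisfying every premise can still have m true, so F(m) is not derivable.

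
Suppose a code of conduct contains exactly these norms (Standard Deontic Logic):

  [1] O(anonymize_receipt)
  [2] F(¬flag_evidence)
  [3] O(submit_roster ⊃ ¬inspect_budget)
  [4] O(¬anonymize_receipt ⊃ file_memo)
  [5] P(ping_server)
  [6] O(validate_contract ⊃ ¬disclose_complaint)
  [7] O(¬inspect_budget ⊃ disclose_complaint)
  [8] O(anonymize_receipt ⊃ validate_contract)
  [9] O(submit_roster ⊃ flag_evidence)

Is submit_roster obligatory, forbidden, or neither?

Forbidden

Premise 1 gives O(anonymize_receipt).
Premise 8 is O(anonymize_receipt ⊃ validate_contract); since O(anonymize_receipt), deontic closure gives O(validate_contract).
With premise 6, O(validate_contract ⊃ ¬disclose_complaint), the K-axiom yields O(¬disclose_complaint).
The contrapositive of premise 7 (O(¬inspect_budget ⊃ disclose_complaint)) is O(¬disclose_complaint ⊃ inspect_budget), and O(¬disclose_complaint) is already established, so O(inspect_budget).
The contrapositive of premise 3 (O(submit_roster ⊃ ¬inspect_budget)) is O(inspect_budget ⊃ ¬submit_roster), and O(inspect_budget) is already established, so O(¬submit_roster).
Premises 2, 4, 5, 9 do not contribute to this derivation.
Thus O(¬submit_roster), which is F(submit_roster): submit_roster is forbidden.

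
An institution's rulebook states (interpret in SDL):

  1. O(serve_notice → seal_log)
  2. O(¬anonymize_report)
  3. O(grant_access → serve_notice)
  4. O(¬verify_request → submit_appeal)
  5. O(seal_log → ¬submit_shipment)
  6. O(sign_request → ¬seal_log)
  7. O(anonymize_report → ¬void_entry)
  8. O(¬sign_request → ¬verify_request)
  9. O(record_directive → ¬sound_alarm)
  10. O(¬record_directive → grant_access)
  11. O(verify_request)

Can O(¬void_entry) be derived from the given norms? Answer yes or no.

No

Premise 7 is O(anonymize_report → ¬void_entry), but O(anonymize_report) is not derivable from the premises, so it does not yield O(¬void_entry).
No other premise forces O(¬void_entry). An ideal world satisfying every premise can still have ¬void_entry false, so O(¬void_entry) is not derivable.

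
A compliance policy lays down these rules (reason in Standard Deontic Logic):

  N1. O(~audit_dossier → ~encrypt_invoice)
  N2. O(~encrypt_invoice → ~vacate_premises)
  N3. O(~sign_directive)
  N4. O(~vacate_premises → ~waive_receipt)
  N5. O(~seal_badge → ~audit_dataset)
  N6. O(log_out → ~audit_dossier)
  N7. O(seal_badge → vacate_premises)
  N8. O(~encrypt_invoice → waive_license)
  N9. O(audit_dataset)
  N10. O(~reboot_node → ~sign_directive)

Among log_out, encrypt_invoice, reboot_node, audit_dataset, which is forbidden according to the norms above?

Premise 9 gives O(audit_dataset).
Premise 5 is O(~seal_badge → ~audit_dataset); contrapositively O(audit_dataset → seal_badge). Since O(audit_dataset) holds, K gives O(seal_badge).
Premise 7 is O(seal_badge → vacate_premises); since O(seal_badge), deontic closure gives O(vacate_premises).
The contrapositive of premise 2 (O(~encrypt_invoice → ~vacate_premises)) is O(vacate_premises → encrypt_invoice), and O(vacate_premises) is already established, so O(encrypt_invoice).
Premise 1, O(~audit_dossier → ~encrypt_invoice), contraposes to O(encrypt_invoice → audit_dossier); with O(encrypt_invoice) we get O(audit_dossier).
The contrapositive of premise 6 (O(log_out → ~audit_dossier)) is O(audit_dossier → ~log_out), and O(audit_dossier) is already established, so O(~log_out).
So O(~log_out) holds, i.e. log_out is forbidden. None of the other listed options is forbidden under the premises.

log_out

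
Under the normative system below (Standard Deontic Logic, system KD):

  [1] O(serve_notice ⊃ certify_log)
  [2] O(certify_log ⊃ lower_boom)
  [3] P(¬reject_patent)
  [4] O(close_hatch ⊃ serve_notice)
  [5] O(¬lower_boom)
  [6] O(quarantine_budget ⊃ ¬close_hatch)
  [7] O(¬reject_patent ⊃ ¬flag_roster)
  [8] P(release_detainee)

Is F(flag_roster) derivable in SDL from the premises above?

No

Premise 7 is O(¬reject_patent ⊃ ¬flag_roster), but O(¬reject_patent) is not derivable from the premises (the permission P(¬reject_patent) asserts only ¬O(reject_patent), not O(¬reject_patent)), so it does not yield O(¬flag_roster).
No other premise forces O(¬flag_roster). An ideal world satisfying every premise can still have flag_roster true, so F(flag_roster) is not derivable.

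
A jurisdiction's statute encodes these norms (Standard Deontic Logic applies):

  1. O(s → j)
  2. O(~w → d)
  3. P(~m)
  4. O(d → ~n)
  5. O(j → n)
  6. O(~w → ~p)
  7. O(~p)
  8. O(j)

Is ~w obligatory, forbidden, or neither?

Forbidden

From premise 8 we have O(j).
With premise 5, O(j → n), the K-axiom yields O(n).
Premise 4, O(d → ~n), contraposes to O(n → ~d); with O(n) we get O(~d).
Premise 2 is O(~w → d); contrapositively O(~d → w). Since O(~d) holds, K gives O(w).
Premises 1, 3, 6, 7 do not contribute to this derivation.
Thus O(w), which is F(~w): ~w is forbidden.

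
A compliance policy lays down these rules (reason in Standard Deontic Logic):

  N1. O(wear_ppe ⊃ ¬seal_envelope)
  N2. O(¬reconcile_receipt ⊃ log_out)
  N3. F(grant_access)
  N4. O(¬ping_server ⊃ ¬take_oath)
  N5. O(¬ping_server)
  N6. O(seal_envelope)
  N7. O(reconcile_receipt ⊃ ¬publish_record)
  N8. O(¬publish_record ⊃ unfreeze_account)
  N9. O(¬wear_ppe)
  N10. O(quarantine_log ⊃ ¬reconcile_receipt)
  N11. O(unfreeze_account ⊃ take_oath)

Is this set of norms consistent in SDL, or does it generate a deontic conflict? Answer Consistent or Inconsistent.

Premise 1 is O(wear_ppe ⊃ ¬seal_envelope), but O(wear_ppe) is not derivable from the premises, so it does not yield O(¬seal_envelope).
So O(¬seal_envelope) is not derivable, and the apparent clash with O(seal_envelope) does not arise.
A world satisfying every obligation exists (e.g. grant_access=false, log_out=true, ping_server=false, publish_record=true, quarantine_log=false, reconcile_receipt=false, seal_envelope=true, take_oath=false, unfreeze_account=false, wear_ppe=false); no atom is both obligatory and forbidden, so the set is consistent.

Consistent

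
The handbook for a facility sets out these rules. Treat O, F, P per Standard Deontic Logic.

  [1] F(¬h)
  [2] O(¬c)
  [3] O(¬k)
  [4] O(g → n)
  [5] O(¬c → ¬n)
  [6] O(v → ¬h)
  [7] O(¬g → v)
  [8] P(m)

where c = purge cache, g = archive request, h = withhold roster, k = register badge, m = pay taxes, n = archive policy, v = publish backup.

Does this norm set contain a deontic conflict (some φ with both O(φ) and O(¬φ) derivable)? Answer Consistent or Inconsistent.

Inconsistent

Premise 1 is F(¬h), i.e. O(h).
Premise 6 is O(v → ¬h); contrapositively O(h → ¬v). Since O(h) holds, K gives O(¬v).
Premise 7, O(¬g → v), contraposes to O(¬v → g); with O(¬v) we get O(g).
From O(g) and premise 4, O(g → n), we obtain O(n).
Premise 5 is O(¬c → ¬n); contrapositively O(n → c). Since O(n) holds, K gives O(c).
However, premise 2 gives O(¬c).
We now have both O(c) and O(¬c) — c is simultaneously obligatory and forbidden, violating the D-axiom.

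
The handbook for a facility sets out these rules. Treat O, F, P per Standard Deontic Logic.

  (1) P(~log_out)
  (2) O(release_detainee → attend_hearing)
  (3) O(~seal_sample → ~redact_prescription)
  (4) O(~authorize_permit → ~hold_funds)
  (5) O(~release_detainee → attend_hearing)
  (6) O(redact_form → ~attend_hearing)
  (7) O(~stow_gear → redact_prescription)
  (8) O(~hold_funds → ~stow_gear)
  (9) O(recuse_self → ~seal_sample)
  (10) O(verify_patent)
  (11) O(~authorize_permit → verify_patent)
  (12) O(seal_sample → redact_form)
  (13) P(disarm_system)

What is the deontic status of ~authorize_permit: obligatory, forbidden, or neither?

Premises 5 and 2 are O(~release_detainee → attend_hearing) and O(release_detainee → attend_hearing); every ideal world satisfies ~release_detainee or release_detainee, so in either case attend_hearing holds — hence O(attend_hearing).
Premise 6 is O(redact_form → ~attend_hearing); contrapositively O(attend_hearing → ~redact_form). Since O(attend_hearing) holds, K gives O(~redact_form).
The contrapositive of premise 12 (O(seal_sample → redact_form)) is O(~redact_form → ~seal_sample), and O(~redact_form) is already established, so O(~seal_sample).
From O(~seal_sample) and premise 3, O(~seal_sample → ~redact_prescription), we obtain O(~redact_prescription).
The contrapositive of premise 7 (O(~stow_gear → redact_prescription)) is O(~redact_prescription → stow_gear), and O(~redact_prescription) is already established, so O(stow_gear).
Premise 8 is O(~hold_funds → ~stow_gear); contrapositively O(stow_gear → hold_funds). Since O(stow_gear) holds, K gives O(hold_funds).
Premise 4 is O(~authorize_permit → ~hold_funds); contrapositively O(hold_funds → authorize_permit). Since O(hold_funds) holds, K gives O(authorize_permit).
Premises 1, 9, 10, 11, 13 do not contribute to this derivation.
Thus O(authorize_permit), which is F(~authorize_permit): ~authorize_permit is forbidden.

Forbidden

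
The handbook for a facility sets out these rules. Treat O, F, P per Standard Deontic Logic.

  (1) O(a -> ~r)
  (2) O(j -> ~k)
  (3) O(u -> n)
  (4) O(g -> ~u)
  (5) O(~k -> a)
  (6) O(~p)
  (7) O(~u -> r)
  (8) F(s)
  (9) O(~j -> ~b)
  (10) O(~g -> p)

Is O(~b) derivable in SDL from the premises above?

From premise 6 we have O(~p).
Premise 10, O(~g -> p), contraposes to O(~p -> g); with O(~p) we get O(g).
Premise 4 is O(g -> ~u); since O(g), deontic closure gives O(~u).
Premise 7 is O(~u -> r); since O(~u), deontic closure gives O(r).
Premise 1, O(a -> ~r), contraposes to O(r -> ~a); with O(r) we get O(~a).
Premise 5, O(~k -> a), contraposes to O(~a -> k); with O(~a) we get O(k).
Premise 2 is O(j -> ~k); contrapositively O(k -> ~j). Since O(k) holds, K gives O(~j).
From O(~j) and premise 9, O(~j -> ~b), we obtain O(~b).
Premises 3, 8 do not contribute to this derivation.
So O(~b) follows.

Yes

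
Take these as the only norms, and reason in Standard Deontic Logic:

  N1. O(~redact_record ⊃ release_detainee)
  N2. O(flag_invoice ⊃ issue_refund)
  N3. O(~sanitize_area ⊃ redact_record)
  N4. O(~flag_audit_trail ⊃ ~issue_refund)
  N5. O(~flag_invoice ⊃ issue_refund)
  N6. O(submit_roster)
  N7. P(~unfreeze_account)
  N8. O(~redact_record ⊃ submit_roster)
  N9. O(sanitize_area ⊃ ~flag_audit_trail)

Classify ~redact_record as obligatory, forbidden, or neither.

By case analysis on ~flag_invoice: premise 5 gives O(~flag_invoice ⊃ issue_refund) and premise 2 gives O(flag_invoice ⊃ issue_refund), so O(issue_refund) either way.
The contrapositive of premise 4 (O(~flag_audit_trail ⊃ ~issue_refund)) is O(issue_refund ⊃ flag_audit_trail), and O(issue_refund) is already established, so O(flag_audit_trail).
The contrapositive of premise 9 (O(sanitize_area ⊃ ~flag_audit_trail)) is O(flag_audit_trail ⊃ ~sanitize_area), and O(flag_audit_trail) is already established, so O(~sanitize_area).
Applying K to premise 3 (O(~sanitize_area ⊃ redact_record)) and O(~sanitize_area) yields O(redact_record).
Premises 1, 6, 7, 8 do not contribute to this derivation.
Thus O(redact_record), which is F(~redact_record): ~redact_record is forbidden.

Forbidden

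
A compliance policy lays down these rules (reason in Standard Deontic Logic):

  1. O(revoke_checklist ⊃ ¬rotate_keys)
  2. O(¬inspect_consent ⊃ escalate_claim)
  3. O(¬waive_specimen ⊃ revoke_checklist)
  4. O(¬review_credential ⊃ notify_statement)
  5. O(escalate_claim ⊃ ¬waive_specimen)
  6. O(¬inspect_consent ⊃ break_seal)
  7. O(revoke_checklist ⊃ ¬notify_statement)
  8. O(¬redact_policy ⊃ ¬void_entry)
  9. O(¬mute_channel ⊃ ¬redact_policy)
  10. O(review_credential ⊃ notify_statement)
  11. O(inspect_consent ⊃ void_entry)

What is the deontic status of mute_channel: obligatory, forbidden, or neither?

Premises 10 and 4 are O(review_credential ⊃ notify_statement) and O(¬review_credential ⊃ notify_statement); every ideal world satisfies review_credential or ¬review_credential, so in either case notify_statement holds — hence O(notify_statement).
Premise 7, O(revoke_checklist ⊃ ¬notify_statement), contraposes to O(notify_statement ⊃ ¬revoke_checklist); with O(notify_statement) we get O(¬revoke_checklist).
The contrapositive of premise 3 (O(¬waive_specimen ⊃ revoke_checklist)) is O(¬revoke_checklist ⊃ waive_specimen), and O(¬revoke_checklist) is already established, so O(waive_specimen).
The contrapositive of premise 5 (O(escalate_claim ⊃ ¬waive_specimen)) is O(waive_specimen ⊃ ¬escalate_claim), and O(waive_specimen) is already established, so O(¬escalate_claim).
Premise 2 is O(¬inspect_consent ⊃ escalate_claim); contrapositively O(¬escalate_claim ⊃ inspect_consent). Since O(¬escalate_claim) holds, K gives O(inspect_consent).
With premise 11, O(inspect_consent ⊃ void_entry), the K-axiom yields O(void_entry).
Premise 8 is O(¬redact_policy ⊃ ¬void_entry); contrapositively O(void_entry ⊃ redact_policy). Since O(void_entry) holds, K gives O(redact_policy).
Premise 9, O(¬mute_channel ⊃ ¬redact_policy), contraposes to O(redact_policy ⊃ mute_channel); with O(redact_policy) we get O(mute_channel).
Premises 1, 6 do not contribute to this derivation.
Hence mute_channel is obligatory.

Obligatory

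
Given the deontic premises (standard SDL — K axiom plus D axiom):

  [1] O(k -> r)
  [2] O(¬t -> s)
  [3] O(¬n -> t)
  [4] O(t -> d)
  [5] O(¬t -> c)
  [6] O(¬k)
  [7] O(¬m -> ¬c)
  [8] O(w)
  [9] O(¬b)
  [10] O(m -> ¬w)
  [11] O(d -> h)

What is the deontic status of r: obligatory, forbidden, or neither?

Premise 1 is O(k -> r), but O(k) is not derivable from the premises, so it does not yield O(r).
No premise or chain of K-axiom applications forces O(r), and none forces O(¬r). So r is neither obligatory nor forbidden under these norms.

Neither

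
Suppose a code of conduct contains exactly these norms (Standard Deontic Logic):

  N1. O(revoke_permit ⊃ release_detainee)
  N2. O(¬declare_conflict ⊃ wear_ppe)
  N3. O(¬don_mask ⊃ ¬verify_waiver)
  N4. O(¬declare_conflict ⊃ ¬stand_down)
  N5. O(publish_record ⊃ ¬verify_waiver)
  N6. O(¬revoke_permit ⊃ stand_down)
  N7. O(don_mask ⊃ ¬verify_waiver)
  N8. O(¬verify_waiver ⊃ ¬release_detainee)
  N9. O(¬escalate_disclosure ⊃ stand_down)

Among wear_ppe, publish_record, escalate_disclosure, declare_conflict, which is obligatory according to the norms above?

declare_conflict

Premises 3 and 7 are O(¬don_mask ⊃ ¬verify_waiver) and O(don_mask ⊃ ¬verify_waiver); every ideal world satisfies ¬don_mask or don_mask, so in either case ¬verify_waiver holds — hence O(¬verify_waiver).
Premise 8 is O(¬verify_waiver ⊃ ¬release_detainee); since O(¬verify_waiver), deontic closure gives O(¬release_detainee).
Premise 1 is O(revoke_permit ⊃ release_detainee); contrapositively O(¬release_detainee ⊃ ¬revoke_permit). Since O(¬release_detainee) holds, K gives O(¬revoke_permit).
Applying K to premise 6 (O(¬revoke_permit ⊃ stand_down)) and O(¬revoke_permit) yields O(stand_down).
Premise 4, O(¬declare_conflict ⊃ ¬stand_down), contraposes to O(stand_down ⊃ declare_conflict); with O(stand_down) we get O(declare_conflict).
So O(declare_conflict) holds — declare_conflict is obligatory. None of the other listed options is made obligatory by any chain of premises.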